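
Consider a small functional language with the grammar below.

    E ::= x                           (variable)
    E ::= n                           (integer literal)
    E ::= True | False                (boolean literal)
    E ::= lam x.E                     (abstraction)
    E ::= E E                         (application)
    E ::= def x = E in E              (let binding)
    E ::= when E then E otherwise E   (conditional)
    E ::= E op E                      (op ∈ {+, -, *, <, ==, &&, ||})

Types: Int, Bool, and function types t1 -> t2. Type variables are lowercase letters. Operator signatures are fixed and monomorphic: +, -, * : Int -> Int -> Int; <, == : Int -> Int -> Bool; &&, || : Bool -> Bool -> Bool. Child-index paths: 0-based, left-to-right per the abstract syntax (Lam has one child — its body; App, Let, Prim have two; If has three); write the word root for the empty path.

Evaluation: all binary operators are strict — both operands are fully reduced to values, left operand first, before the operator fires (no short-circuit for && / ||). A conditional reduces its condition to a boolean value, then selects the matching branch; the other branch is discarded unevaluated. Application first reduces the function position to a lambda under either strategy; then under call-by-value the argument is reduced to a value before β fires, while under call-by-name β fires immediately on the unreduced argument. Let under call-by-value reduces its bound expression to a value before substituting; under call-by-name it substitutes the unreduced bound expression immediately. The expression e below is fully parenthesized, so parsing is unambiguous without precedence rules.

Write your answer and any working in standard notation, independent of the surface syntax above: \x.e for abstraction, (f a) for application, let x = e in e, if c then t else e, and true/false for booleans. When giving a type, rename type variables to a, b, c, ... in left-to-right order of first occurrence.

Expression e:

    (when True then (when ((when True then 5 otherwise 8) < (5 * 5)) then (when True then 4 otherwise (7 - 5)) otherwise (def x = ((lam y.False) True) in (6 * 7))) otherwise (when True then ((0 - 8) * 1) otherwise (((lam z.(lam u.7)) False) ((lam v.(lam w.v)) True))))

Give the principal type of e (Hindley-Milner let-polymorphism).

Answer: Int

Working:
  unify Bool ~ Bool
  unify Bool ~ Bool
  unify Int ~ Int
  unify Int ~ Int
  unify Int ~ Int
  unify Int ~ Int
  unify Int ~ Int
  unify Bool ~ Bool
  unify Bool ~ Bool
  unify Int ~ Int
  unify Int ~ Int
  unify Int ~ Int
\y._ : a -> Bool
  unify a -> Bool ~ Bool -> b
  unify a ~ Bool
  unify Bool ~ b
_ _ : Bool
let x : Bool
  unify Int ~ Int
  unify Int ~ Int
  unify Int ~ Int
  unify Bool ~ Bool
  unify Int ~ Int
  unify Int ~ Int
  unify Int ~ Int
  unify Int ~ Int
\u._ : d -> Int
\z._ : c -> d -> Int
  unify c -> d -> Int ~ Bool -> e
  unify c ~ Bool
  unify d -> Int ~ e
_ _ : d -> Int
v : f
\w._ : g -> f
\v._ : f -> g -> f
  unify f -> g -> f ~ Bool -> h
  unify f ~ Bool
  unify g -> Bool ~ h
_ _ : g -> Bool
  unify d -> Int ~ (g -> Bool) -> i
  unify d ~ g -> Bool
  unify Int ~ i
_ _ : Int
  unify Int ~ Int
  unify Int ~ Int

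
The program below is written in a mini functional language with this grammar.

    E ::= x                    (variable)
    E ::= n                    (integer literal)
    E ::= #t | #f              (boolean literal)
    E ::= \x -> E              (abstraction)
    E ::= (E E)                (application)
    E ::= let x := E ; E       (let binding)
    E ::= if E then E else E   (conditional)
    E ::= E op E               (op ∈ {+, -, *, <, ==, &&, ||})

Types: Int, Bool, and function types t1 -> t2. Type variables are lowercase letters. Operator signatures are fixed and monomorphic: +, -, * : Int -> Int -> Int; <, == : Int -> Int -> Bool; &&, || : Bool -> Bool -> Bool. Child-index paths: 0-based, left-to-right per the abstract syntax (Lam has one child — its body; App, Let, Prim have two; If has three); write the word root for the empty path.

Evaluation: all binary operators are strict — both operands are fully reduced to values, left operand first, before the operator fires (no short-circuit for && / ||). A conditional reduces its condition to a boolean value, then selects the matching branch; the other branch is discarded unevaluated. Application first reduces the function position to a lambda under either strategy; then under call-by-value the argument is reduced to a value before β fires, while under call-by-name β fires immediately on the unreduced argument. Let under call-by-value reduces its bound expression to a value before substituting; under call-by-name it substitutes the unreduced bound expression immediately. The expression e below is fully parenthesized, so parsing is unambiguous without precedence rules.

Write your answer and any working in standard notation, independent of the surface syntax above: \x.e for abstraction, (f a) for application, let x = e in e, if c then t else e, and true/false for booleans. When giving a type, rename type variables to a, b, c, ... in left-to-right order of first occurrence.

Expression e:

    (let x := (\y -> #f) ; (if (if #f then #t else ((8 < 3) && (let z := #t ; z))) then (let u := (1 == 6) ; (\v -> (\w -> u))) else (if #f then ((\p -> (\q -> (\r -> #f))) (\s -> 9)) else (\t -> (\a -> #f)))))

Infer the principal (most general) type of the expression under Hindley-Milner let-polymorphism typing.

Working:
\y._ : a -> Bool
let x : forall. a -> Bool
  unify Bool ~ Bool
  unify Int ~ Int
  unify Int ~ Int
  unify Bool ~ Bool
let z : Bool
z : Bool
  unify Bool ~ Bool
  unify Bool ~ Bool
  unify Bool ~ Bool
  unify Int ~ Int
  unify Int ~ Int
let u : Bool
u : Bool
\w._ : c -> Bool
\v._ : b -> c -> Bool
  unify Bool ~ Bool
\r._ : f -> Bool
\q._ : e -> f -> Bool
\p._ : d -> e -> f -> Bool
\s._ : g -> Int
  unify d -> e -> f -> Bool ~ (g -> Int) -> h
  unify d ~ g -> Int
  unify e -> f -> Bool ~ h
_ _ : e -> f -> Bool
\a._ : j -> Bool
\t._ : i -> j -> Bool
  unify e -> f -> Bool ~ i -> j -> Bool
  unify e ~ i
  unify f -> Bool ~ j -> Bool
  unify f ~ j
  unify Bool ~ Bool
  unify b -> c -> Bool ~ i -> j -> Bool
  unify b ~ i
  unify c -> Bool ~ j -> Bool
  unify c ~ j
  unify Bool ~ Bool

Answer: a -> b -> Bool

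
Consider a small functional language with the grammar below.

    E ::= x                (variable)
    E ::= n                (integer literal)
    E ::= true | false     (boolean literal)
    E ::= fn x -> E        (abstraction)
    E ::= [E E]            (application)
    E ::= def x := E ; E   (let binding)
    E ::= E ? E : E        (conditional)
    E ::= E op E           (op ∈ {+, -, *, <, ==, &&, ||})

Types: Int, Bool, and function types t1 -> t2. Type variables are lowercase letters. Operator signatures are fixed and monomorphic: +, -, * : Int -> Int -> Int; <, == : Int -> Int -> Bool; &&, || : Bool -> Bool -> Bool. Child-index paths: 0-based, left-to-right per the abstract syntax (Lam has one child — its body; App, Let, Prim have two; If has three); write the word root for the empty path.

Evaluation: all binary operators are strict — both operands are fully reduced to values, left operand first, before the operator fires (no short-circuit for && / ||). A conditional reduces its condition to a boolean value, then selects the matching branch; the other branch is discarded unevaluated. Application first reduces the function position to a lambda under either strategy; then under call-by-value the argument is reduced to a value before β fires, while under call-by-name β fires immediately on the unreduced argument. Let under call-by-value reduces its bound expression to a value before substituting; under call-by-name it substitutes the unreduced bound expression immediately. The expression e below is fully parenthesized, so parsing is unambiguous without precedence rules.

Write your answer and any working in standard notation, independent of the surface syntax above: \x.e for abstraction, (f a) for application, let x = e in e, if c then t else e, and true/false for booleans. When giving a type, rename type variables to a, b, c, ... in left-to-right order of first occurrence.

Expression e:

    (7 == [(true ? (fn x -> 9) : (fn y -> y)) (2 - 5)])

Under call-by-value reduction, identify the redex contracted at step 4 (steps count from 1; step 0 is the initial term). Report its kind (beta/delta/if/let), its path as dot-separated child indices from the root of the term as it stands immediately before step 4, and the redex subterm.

Trace:
step 0: (7 == ((if true then (\x.9) else (\y.y)) (2 - 5)))
step 1: [if@1.0] (7 == ((\x.9) (2 - 5)))
step 2: [delta@1.1] (7 == ((\x.9) -3))
step 3: [beta@1] (7 == 9)
step 4: [delta@root] false

Answer: delta at root : (7 == 9)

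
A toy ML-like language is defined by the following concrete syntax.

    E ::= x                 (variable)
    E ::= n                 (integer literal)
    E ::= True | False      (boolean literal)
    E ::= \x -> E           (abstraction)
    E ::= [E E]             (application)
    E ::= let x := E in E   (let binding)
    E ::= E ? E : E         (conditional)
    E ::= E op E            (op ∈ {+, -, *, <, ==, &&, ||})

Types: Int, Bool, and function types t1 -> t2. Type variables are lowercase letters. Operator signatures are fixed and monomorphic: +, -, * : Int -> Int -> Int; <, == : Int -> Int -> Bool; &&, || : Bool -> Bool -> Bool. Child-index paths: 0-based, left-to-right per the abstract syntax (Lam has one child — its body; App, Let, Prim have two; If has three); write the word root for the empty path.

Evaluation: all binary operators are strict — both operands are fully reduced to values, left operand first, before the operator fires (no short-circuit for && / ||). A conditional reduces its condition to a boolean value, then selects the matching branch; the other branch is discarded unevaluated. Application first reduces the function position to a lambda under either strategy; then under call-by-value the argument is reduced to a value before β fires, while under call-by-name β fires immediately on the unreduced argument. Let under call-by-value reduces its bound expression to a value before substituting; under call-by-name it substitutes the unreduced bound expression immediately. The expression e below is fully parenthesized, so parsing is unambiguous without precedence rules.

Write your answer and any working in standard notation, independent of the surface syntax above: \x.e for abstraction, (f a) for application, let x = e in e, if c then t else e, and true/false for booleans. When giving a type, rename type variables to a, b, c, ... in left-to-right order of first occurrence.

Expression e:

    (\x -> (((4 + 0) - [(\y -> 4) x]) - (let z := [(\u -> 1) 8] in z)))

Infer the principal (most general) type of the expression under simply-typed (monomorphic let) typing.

Trace:
  unify Int ~ Int
  unify Int ~ Int
  unify Int ~ Int
\y._ : b -> Int
x : a
  unify b -> Int ~ a -> c
  unify b ~ a
  unify Int ~ c
_ _ : Int
  unify Int ~ Int
  unify Int ~ Int
\u._ : d -> Int
  unify d -> Int ~ Int -> e
  unify d ~ Int
  unify Int ~ e
_ _ : Int
let z : Int
z : Int
  unify Int ~ Int
\x._ : a -> Int

Answer: a -> Int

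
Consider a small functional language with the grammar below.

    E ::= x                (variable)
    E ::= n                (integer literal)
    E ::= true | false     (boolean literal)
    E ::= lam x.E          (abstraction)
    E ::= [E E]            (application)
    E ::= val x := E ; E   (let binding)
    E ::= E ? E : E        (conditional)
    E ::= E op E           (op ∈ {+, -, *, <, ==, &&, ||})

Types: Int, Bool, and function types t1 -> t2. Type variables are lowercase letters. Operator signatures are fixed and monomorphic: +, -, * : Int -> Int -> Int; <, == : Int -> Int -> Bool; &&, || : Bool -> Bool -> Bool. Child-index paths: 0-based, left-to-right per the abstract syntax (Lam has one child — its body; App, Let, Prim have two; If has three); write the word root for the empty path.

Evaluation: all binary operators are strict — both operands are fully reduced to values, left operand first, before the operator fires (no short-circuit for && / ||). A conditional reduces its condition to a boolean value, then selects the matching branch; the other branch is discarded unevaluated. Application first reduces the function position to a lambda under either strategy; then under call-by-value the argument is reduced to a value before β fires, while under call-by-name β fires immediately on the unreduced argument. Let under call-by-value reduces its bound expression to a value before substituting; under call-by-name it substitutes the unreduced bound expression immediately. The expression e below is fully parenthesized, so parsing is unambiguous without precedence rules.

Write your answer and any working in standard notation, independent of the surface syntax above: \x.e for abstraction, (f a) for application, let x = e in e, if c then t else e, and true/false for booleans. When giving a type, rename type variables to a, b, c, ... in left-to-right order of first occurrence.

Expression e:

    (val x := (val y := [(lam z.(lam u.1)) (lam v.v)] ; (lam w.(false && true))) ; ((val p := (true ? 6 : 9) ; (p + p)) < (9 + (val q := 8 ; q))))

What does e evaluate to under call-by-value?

Derivation:
step 0: (let x = (let y = ((\z.(\u.1)) (\v.v)) in (\w.(false && true))) in ((let p = (if true then 6 else 9) in (p + p)) < (9 + (let q = 8 in q))))
step 1: [beta@0.0] (let x = (let y = (\u.1) in (\w.(false && true))) in ((let p = (if true then 6 else 9) in (p + p)) < (9 + (let q = 8 in q))))
step 2: [let@0] (let x = (\w.(false && true)) in ((let p = (if true then 6 else 9) in (p + p)) < (9 + (let q = 8 in q))))
step 3: [let@root] ((let p = (if true then 6 else 9) in (p + p)) < (9 + (let q = 8 in q)))
step 4: [if@0.0] ((let p = 6 in (p + p)) < (9 + (let q = 8 in q)))
step 5: [let@0] ((6 + 6) < (9 + (let q = 8 in q)))
step 6: [delta@0] (12 < (9 + (let q = 8 in q)))
step 7: [let@1.1] (12 < (9 + 8))
step 8: [delta@1] (12 < 17)
step 9: [delta@root] true

Answer: true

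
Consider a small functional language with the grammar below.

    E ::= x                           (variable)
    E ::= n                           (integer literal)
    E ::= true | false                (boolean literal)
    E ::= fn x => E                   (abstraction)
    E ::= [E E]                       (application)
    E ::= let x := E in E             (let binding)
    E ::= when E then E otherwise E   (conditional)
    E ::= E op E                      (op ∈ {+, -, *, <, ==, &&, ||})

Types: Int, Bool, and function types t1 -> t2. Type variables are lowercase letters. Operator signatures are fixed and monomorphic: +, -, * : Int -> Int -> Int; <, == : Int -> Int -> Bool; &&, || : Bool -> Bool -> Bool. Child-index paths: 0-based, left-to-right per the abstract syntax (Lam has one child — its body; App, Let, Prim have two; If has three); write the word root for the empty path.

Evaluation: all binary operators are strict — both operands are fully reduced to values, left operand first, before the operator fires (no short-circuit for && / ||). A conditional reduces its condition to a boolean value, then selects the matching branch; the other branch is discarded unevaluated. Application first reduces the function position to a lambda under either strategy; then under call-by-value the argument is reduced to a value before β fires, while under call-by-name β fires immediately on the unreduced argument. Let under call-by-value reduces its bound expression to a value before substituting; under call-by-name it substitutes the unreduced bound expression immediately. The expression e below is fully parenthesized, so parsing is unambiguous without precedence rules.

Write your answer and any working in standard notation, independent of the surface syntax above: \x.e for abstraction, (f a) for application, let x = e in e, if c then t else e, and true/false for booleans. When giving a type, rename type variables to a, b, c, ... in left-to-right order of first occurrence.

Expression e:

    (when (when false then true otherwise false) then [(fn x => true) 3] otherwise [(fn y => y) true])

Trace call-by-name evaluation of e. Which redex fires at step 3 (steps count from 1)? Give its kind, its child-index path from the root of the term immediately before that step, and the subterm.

Answer: beta at root : ((\y.y) true)

Trace:
step 0: (if (if false then true else false) then ((\x.true) 3) else ((\y.y) true))
step 1: [if@0] (if false then ((\x.true) 3) else ((\y.y) true))
step 2: [if@root] ((\y.y) true)
step 3: [beta@root] true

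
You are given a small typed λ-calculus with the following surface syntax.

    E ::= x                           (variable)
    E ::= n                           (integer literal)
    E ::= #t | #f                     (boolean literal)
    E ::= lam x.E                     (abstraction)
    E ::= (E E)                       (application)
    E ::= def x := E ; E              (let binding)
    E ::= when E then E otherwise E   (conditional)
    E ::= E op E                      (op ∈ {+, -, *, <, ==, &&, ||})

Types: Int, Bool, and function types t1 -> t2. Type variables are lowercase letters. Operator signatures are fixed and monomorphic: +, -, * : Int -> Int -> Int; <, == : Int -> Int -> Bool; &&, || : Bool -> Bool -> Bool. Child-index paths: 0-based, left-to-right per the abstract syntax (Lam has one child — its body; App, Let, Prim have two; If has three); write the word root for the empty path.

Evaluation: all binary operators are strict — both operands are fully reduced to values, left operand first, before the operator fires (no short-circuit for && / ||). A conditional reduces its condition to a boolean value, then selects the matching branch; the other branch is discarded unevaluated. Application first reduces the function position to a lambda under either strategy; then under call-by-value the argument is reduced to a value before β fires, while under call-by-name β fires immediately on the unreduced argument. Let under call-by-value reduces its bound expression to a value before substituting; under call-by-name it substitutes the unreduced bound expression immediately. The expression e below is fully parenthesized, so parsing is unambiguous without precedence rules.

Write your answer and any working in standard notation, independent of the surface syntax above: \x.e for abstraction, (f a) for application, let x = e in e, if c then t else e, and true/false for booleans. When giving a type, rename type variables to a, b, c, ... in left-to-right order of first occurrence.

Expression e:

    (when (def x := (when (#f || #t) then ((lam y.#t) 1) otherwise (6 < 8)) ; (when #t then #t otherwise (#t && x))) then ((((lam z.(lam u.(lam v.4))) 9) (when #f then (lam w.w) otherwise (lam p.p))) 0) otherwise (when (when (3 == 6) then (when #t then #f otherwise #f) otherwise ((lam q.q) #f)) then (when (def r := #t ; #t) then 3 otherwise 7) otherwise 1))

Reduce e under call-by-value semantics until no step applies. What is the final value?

Answer: 4

Trace:
step 0: (if (let x = (if (false || true) then ((\y.true) 1) else (6 < 8)) in (if true then true else (true && x))) then ((((\z.(\u.(\v.4))) 9) (if false then (\w.w) else (\p.p))) 0) else (if (if (3 == 6) then (if true then false else false) else ((\q.q) false)) then (if (let r = true in true) then 3 else 7) else 1))
step 1: [delta@0.0.0] (if (let x = (if true then ((\y.true) 1) else (6 < 8)) in (if true then true else (true && x))) then ((((\z.(\u.(\v.4))) 9) (if false then (\w.w) else (\p.p))) 0) else (if (if (3 == 6) then (if true then false else false) else ((\q.q) false)) then (if (let r = true in true) then 3 else 7) else 1))
step 2: [if@0.0] (if (let x = ((\y.true) 1) in (if true then true else (true && x))) then ((((\z.(\u.(\v.4))) 9) (if false then (\w.w) else (\p.p))) 0) else (if (if (3 == 6) then (if true then false else false) else ((\q.q) false)) then (if (let r = true in true) then 3 else 7) else 1))
step 3: [beta@0.0] (if (let x = true in (if true then true else (true && x))) then ((((\z.(\u.(\v.4))) 9) (if false then (\w.w) else (\p.p))) 0) else (if (if (3 == 6) then (if true then false else false) else ((\q.q) false)) then (if (let r = true in true) then 3 else 7) else 1))
step 4: [let@0] (if (if true then true else (true && true)) then ((((\z.(\u.(\v.4))) 9) (if false then (\w.w) else (\p.p))) 0) else (if (if (3 == 6) then (if true then false else false) else ((\q.q) false)) then (if (let r = true in true) then 3 else 7) else 1))
step 5: [if@0] (if true then ((((\z.(\u.(\v.4))) 9) (if false then (\w.w) else (\p.p))) 0) else (if (if (3 == 6) then (if true then false else false) else ((\q.q) false)) then (if (let r = true in true) then 3 else 7) else 1))
step 6: [if@root] ((((\z.(\u.(\v.4))) 9) (if false then (\w.w) else (\p.p))) 0)
step 7: [beta@0.0] (((\u.(\v.4)) (if false then (\w.w) else (\p.p))) 0)
step 8: [if@0.1] (((\u.(\v.4)) (\p.p)) 0)
step 9: [beta@0] ((\v.4) 0)
step 10: [beta@root] 4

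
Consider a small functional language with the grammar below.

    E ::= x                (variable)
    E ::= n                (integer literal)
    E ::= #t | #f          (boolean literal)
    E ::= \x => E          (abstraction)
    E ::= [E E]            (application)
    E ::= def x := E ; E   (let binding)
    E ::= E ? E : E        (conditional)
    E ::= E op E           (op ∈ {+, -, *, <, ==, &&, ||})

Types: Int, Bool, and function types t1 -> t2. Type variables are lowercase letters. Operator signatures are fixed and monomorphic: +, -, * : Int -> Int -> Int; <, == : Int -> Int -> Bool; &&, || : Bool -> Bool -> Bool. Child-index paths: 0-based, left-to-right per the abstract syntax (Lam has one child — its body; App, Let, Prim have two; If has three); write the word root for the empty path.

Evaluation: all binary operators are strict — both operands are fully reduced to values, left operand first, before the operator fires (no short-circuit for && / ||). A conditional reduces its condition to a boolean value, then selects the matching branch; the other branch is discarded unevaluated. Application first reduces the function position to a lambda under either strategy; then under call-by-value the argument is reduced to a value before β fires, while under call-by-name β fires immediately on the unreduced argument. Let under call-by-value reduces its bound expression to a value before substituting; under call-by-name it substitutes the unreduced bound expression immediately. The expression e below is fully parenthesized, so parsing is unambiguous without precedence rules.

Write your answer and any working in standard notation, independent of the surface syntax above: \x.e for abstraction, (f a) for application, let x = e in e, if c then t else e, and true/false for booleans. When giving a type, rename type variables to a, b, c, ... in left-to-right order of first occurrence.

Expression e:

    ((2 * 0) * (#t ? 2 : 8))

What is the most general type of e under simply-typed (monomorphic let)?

Working:
  unify Int ~ Int
  unify Int ~ Int
  unify Int ~ Int
  unify Bool ~ Bool
  unify Int ~ Int
  unify Int ~ Int

Answer: Int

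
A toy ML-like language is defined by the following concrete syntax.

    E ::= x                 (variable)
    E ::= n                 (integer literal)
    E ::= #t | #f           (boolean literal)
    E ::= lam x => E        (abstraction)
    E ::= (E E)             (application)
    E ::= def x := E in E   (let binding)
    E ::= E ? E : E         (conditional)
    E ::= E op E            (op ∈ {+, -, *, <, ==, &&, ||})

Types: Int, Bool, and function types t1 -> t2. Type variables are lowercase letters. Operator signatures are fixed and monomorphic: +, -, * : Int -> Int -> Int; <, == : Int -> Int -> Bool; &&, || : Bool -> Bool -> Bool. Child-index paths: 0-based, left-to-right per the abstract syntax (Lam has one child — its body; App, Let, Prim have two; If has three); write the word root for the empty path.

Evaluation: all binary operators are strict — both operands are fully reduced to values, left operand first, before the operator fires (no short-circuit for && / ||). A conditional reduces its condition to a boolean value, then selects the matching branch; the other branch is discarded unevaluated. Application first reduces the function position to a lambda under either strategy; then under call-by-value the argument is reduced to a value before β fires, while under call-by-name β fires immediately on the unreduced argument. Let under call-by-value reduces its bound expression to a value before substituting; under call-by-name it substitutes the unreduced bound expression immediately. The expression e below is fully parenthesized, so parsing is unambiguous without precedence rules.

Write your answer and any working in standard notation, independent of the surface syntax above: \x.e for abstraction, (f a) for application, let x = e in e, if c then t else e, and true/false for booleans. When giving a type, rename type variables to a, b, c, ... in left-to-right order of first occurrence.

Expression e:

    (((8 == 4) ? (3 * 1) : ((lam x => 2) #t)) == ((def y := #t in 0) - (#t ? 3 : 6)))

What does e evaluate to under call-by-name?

Answer: false

Derivation:
step 0: ((if (8 == 4) then (3 * 1) else ((\x.2) true)) == ((let y = true in 0) - (if true then 3 else 6)))
step 1: [delta@0.0] ((if false then (3 * 1) else ((\x.2) true)) == ((let y = true in 0) - (if true then 3 else 6)))
step 2: [if@0] (((\x.2) true) == ((let y = true in 0) - (if true then 3 else 6)))
step 3: [beta@0] (2 == ((let y = true in 0) - (if true then 3 else 6)))
step 4: [let@1.0] (2 == (0 - (if true then 3 else 6)))
step 5: [if@1.1] (2 == (0 - 3))
step 6: [delta@1] (2 == -3)
step 7: [delta@root] false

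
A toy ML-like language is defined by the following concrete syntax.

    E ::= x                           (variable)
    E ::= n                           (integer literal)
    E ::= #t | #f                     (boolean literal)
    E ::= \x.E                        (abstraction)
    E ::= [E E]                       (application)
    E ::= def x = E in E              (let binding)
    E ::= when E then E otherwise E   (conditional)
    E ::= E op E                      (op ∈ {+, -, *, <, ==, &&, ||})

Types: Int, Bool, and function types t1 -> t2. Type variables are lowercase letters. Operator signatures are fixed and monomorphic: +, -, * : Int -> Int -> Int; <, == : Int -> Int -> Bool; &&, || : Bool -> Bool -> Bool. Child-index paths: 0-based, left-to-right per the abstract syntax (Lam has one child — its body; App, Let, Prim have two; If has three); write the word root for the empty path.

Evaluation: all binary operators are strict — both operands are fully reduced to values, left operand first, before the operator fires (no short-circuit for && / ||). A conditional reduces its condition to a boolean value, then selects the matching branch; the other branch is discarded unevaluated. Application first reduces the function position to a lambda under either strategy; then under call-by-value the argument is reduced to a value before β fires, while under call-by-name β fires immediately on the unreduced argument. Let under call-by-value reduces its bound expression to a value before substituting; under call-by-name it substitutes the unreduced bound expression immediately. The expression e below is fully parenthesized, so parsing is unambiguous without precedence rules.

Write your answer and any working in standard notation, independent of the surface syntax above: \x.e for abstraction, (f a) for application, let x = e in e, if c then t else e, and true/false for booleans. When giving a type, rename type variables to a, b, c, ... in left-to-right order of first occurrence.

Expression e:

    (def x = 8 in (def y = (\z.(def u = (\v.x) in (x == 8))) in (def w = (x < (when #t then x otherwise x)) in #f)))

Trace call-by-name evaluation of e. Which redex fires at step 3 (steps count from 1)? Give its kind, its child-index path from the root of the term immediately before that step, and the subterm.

Answer: let at root : (let w = (8 < (if true then 8 else 8)) in false)

Derivation:
step 0: (let x = 8 in (let y = (\z.(let u = (\v.x) in (x == 8))) in (let w = (x < (if true then x else x)) in false)))
step 1: [let@root] (let y = (\z.(let u = (\v.8) in (8 == 8))) in (let w = (8 < (if true then 8 else 8)) in false))
step 2: [let@root] (let w = (8 < (if true then 8 else 8)) in false)
step 3: [let@root] false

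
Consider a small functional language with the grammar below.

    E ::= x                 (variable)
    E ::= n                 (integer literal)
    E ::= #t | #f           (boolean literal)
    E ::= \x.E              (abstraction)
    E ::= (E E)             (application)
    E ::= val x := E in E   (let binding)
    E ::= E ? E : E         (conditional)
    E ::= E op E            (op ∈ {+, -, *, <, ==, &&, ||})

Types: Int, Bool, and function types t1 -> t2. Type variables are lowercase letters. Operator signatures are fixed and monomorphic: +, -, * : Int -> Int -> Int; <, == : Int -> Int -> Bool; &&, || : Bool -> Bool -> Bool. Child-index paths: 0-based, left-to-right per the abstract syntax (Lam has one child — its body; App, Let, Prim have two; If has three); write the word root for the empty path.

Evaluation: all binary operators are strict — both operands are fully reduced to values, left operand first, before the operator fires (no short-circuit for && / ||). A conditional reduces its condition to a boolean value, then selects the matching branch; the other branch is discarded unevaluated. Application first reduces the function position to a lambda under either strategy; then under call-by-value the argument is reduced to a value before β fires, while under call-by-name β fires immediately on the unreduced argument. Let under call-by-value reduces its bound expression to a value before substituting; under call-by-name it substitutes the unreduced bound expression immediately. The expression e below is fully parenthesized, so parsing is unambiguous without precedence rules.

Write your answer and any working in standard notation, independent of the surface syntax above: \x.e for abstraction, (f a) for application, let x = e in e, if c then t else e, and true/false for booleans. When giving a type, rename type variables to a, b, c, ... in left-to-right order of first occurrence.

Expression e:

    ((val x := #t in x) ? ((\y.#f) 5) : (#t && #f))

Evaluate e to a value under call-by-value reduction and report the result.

Trace:
step 0: (if (let x = true in x) then ((\y.false) 5) else (true && false))
step 1: [let@0] (if true then ((\y.false) 5) else (true && false))
step 2: [if@root] ((\y.false) 5)
step 3: [beta@root] false

Answer: false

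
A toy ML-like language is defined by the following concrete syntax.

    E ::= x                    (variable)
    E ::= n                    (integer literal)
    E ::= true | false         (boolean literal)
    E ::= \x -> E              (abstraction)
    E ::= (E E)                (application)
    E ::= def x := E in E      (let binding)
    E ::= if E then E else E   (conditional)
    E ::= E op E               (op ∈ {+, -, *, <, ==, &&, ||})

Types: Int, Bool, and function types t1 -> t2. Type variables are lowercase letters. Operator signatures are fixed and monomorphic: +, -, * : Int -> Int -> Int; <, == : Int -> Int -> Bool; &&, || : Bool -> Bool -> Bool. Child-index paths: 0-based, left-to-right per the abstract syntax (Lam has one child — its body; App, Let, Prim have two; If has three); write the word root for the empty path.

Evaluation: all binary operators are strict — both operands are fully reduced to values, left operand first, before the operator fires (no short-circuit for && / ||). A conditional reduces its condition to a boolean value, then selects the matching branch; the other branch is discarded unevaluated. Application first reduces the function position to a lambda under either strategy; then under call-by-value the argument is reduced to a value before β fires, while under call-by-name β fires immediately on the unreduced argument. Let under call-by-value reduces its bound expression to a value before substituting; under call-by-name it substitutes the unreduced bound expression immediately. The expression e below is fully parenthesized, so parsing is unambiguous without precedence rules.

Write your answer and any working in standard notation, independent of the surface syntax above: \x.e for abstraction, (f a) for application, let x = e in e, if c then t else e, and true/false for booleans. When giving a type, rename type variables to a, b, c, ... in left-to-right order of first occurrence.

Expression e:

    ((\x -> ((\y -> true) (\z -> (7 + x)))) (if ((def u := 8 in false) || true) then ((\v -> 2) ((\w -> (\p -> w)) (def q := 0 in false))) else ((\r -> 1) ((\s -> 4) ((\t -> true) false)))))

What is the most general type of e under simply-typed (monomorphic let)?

Trace:
\y._ : b -> Bool
  unify Int ~ Int
x : a
  unify a ~ Int
\z._ : c -> Int
  unify b -> Bool ~ (c -> Int) -> d
  unify b ~ c -> Int
  unify Bool ~ d
_ _ : Bool
\x._ : Int -> Bool
let u : Int
  unify Bool ~ Bool
  unify Bool ~ Bool
  unify Bool ~ Bool
\v._ : e -> Int
w : f
\p._ : g -> f
\w._ : f -> g -> f
let q : Int
  unify f -> g -> f ~ Bool -> h
  unify f ~ Bool
  unify g -> Bool ~ h
_ _ : g -> Bool
  unify e -> Int ~ (g -> Bool) -> i
  unify e ~ g -> Bool
  unify Int ~ i
_ _ : Int
\r._ : j -> Int
\s._ : k -> Int
\t._ : l -> Bool
  unify l -> Bool ~ Bool -> m
  unify l ~ Bool
  unify Bool ~ m
_ _ : Bool
  unify k -> Int ~ Bool -> n
  unify k ~ Bool
  unify Int ~ n
_ _ : Int
  unify j -> Int ~ Int -> o
  unify j ~ Int
  unify Int ~ o
_ _ : Int
  unify Int ~ Int
  unify Int -> Bool ~ Int -> p
  unify Int ~ Int
  unify Bool ~ p
_ _ : Bool

Answer: Bool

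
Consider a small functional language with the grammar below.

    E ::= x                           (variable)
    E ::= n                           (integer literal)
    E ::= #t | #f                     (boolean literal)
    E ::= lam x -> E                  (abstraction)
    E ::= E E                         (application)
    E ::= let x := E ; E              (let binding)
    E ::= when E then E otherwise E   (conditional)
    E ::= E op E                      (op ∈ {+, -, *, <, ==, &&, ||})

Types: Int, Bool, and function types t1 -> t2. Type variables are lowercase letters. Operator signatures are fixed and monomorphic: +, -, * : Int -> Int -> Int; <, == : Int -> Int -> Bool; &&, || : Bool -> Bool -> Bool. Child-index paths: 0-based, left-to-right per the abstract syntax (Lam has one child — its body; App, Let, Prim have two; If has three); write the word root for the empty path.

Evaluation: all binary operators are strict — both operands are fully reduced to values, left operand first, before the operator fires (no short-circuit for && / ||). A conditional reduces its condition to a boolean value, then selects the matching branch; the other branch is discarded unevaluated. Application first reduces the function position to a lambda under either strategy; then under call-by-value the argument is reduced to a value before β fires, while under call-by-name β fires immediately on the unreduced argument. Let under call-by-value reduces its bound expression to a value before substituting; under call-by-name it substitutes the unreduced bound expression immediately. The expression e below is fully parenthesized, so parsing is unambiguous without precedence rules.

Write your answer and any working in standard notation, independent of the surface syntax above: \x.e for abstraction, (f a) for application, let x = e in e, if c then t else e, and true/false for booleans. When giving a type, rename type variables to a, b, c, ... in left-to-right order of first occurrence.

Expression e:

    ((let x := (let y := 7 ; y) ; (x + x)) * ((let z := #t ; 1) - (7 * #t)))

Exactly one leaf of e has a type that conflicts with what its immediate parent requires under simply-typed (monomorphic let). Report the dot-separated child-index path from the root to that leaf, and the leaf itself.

Answer: 1.1.1 : true

Trace:
let y : Int
y : Int
let x : Int
x : Int
  unify Int ~ Int
x : Int
  unify Int ~ Int
  unify Int ~ Int
let z : Bool
  unify Int ~ Int
  unify Int ~ Int
  unify Bool ~ Int
  FAIL: mismatch Bool ~ Int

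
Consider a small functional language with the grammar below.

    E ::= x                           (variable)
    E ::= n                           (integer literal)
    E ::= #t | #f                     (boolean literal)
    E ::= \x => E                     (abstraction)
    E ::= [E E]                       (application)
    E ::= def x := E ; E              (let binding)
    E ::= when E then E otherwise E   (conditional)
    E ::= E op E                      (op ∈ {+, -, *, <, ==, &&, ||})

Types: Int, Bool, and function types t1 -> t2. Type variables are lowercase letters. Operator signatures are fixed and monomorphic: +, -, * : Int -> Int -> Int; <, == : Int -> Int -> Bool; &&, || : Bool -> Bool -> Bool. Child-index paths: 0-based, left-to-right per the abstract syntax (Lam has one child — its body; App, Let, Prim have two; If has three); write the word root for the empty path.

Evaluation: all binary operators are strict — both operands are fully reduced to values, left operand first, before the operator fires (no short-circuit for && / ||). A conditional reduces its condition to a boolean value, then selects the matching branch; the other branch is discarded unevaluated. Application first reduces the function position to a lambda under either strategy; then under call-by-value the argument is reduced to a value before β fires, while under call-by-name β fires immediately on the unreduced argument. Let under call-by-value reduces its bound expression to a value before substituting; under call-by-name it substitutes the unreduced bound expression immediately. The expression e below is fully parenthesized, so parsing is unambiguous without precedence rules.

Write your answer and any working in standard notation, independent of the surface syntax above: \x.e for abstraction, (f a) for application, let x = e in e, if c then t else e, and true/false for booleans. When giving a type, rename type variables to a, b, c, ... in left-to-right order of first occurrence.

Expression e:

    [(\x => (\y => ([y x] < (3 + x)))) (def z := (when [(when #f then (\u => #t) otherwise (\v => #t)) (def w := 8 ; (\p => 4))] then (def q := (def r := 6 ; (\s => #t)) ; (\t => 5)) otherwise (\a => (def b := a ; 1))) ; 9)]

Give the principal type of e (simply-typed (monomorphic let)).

Working:
y : b
x : a
  unify b ~ a -> c
_ _ : c
  unify c ~ Int
  unify Int ~ Int
x : a
  unify a ~ Int
  unify Int ~ Int
\y._ : (Int -> Int) -> Bool
\x._ : Int -> (Int -> Int) -> Bool
  unify Bool ~ Bool
\u._ : d -> Bool
\v._ : e -> Bool
  unify d -> Bool ~ e -> Bool
  unify d ~ e
  unify Bool ~ Bool
let w : Int
\p._ : f -> Int
  unify e -> Bool ~ (f -> Int) -> g
  unify e ~ f -> Int
  unify Bool ~ g
_ _ : Bool
  unify Bool ~ Bool
let r : Int
\s._ : h -> Bool
let q : h -> Bool
\t._ : i -> Int
a : j
let b : j
\a._ : j -> Int
  unify i -> Int ~ j -> Int
  unify i ~ j
  unify Int ~ Int
let z : j -> Int
  unify Int -> (Int -> Int) -> Bool ~ Int -> k
  unify Int ~ Int
  unify (Int -> Int) -> Bool ~ k
_ _ : (Int -> Int) -> Bool

Answer: (Int -> Int) -> Bool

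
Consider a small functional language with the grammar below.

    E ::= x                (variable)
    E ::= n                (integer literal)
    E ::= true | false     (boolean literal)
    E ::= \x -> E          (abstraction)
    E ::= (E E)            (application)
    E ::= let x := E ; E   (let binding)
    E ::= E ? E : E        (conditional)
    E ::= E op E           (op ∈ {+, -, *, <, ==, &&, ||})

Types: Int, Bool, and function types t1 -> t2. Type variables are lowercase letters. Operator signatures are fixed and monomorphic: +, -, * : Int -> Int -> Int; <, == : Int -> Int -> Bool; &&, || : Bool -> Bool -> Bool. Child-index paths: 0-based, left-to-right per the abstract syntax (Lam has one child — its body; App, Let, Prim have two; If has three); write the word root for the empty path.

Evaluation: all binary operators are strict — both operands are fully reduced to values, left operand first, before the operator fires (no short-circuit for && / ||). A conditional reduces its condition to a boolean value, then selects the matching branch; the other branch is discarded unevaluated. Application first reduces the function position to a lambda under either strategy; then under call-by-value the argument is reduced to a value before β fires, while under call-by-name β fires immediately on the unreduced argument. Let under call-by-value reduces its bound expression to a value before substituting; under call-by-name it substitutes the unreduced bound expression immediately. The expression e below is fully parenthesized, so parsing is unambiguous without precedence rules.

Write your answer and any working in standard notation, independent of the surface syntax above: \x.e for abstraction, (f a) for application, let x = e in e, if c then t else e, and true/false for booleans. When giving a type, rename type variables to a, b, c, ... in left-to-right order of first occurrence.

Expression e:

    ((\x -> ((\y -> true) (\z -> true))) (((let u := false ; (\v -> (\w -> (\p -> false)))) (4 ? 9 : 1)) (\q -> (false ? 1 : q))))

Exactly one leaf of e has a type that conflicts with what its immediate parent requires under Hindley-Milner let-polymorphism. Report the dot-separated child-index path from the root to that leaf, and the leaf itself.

Derivation:
\y._ : b -> Bool
\z._ : c -> Bool
  unify b -> Bool ~ (c -> Bool) -> d
  unify b ~ c -> Bool
  unify Bool ~ d
_ _ : Bool
\x._ : a -> Bool
let u : Bool
\p._ : g -> Bool
\w._ : f -> g -> Bool
\v._ : e -> f -> g -> Bool
  unify Int ~ Bool
  FAIL: mismatch Int ~ Bool

Answer: 1.0.1.0 : 4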